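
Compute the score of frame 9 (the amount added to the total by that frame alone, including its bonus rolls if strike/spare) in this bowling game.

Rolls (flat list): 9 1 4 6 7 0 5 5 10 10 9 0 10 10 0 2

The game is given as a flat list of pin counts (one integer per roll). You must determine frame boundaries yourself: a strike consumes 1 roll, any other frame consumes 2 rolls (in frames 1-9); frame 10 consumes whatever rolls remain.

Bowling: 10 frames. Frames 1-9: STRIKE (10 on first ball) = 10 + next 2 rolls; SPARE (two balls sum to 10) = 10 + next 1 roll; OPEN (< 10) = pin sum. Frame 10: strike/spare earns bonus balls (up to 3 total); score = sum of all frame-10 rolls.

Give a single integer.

Frame 1: SPARE (9+1=10). 10 + next roll (4) = 14. Cumulative: 14
Frame 2: SPARE (4+6=10). 10 + next roll (7) = 17. Cumulative: 31
Frame 3: OPEN (7+0=7). Cumulative: 38
Frame 4: SPARE (5+5=10). 10 + next roll (10) = 20. Cumulative: 58
Frame 5: STRIKE. 10 + next two rolls (10+9) = 29. Cumulative: 87
Frame 6: STRIKE. 10 + next two rolls (9+0) = 19. Cumulative: 106
Frame 7: OPEN (9+0=9). Cumulative: 115
Frame 8: STRIKE. 10 + next two rolls (10+0) = 20. Cumulative: 135
Frame 9: STRIKE. 10 + next two rolls (0+2) = 12. Cumulative: 147
Frame 10: OPEN. Sum of all frame-10 rolls (0+2) = 2. Cumulative: 149

Answer: 12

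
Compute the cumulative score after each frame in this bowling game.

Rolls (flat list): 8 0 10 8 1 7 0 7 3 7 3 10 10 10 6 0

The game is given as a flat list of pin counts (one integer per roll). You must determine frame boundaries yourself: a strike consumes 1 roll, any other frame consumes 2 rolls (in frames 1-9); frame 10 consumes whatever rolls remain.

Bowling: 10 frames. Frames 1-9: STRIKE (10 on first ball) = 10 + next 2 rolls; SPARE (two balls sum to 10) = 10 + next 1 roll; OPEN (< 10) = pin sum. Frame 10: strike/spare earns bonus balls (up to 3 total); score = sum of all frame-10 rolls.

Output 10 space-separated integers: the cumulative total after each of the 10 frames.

Frame 1: OPEN (8+0=8). Cumulative: 8
Frame 2: STRIKE. 10 + next two rolls (8+1) = 19. Cumulative: 27
Frame 3: OPEN (8+1=9). Cumulative: 36
Frame 4: OPEN (7+0=7). Cumulative: 43
Frame 5: SPARE (7+3=10). 10 + next roll (7) = 17. Cumulative: 60
Frame 6: SPARE (7+3=10). 10 + next roll (10) = 20. Cumulative: 80
Frame 7: STRIKE. 10 + next two rolls (10+10) = 30. Cumulative: 110
Frame 8: STRIKE. 10 + next two rolls (10+6) = 26. Cumulative: 136
Frame 9: STRIKE. 10 + next two rolls (6+0) = 16. Cumulative: 152
Frame 10: OPEN. Sum of all frame-10 rolls (6+0) = 6. Cumulative: 158

Answer: 8 27 36 43 60 80 110 136 152 158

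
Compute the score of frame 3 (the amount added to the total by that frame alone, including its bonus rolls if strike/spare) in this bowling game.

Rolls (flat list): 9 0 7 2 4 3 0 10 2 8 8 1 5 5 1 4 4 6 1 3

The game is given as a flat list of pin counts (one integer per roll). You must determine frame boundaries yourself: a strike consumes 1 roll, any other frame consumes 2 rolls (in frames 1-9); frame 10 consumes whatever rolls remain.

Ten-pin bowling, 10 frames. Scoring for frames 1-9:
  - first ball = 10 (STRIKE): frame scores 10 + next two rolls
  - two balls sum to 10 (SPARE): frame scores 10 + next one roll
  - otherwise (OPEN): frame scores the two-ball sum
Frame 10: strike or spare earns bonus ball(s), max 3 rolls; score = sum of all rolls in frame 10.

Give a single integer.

Answer: 7

Derivation:
Frame 1: OPEN (9+0=9). Cumulative: 9
Frame 2: OPEN (7+2=9). Cumulative: 18
Frame 3: OPEN (4+3=7). Cumulative: 25
Frame 4: SPARE (0+10=10). 10 + next roll (2) = 12. Cumulative: 37
Frame 5: SPARE (2+8=10). 10 + next roll (8) = 18. Cumulative: 55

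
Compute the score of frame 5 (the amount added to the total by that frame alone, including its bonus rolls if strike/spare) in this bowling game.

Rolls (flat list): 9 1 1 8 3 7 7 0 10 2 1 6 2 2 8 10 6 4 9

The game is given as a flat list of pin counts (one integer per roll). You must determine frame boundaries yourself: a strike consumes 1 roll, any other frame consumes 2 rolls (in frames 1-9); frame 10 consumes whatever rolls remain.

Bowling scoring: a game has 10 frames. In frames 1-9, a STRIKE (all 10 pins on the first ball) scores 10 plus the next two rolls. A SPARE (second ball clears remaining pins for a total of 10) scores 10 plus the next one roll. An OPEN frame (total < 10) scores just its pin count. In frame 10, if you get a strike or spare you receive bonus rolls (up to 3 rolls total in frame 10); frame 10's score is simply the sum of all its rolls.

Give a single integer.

Frame 1: SPARE (9+1=10). 10 + next roll (1) = 11. Cumulative: 11
Frame 2: OPEN (1+8=9). Cumulative: 20
Frame 3: SPARE (3+7=10). 10 + next roll (7) = 17. Cumulative: 37
Frame 4: OPEN (7+0=7). Cumulative: 44
Frame 5: STRIKE. 10 + next two rolls (2+1) = 13. Cumulative: 57
Frame 6: OPEN (2+1=3). Cumulative: 60
Frame 7: OPEN (6+2=8). Cumulative: 68

Answer: 13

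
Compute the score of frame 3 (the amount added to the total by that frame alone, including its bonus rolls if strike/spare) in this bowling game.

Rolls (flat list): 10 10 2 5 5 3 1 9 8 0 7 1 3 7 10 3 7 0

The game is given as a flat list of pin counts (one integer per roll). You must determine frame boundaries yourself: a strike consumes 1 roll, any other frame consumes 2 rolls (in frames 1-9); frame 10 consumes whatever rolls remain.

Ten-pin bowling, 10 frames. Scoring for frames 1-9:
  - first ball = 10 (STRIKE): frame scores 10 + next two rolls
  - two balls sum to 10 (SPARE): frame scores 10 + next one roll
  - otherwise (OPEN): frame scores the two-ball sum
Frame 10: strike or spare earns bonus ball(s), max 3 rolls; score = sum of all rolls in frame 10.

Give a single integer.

Answer: 7

Derivation:
Frame 1: STRIKE. 10 + next two rolls (10+2) = 22. Cumulative: 22
Frame 2: STRIKE. 10 + next two rolls (2+5) = 17. Cumulative: 39
Frame 3: OPEN (2+5=7). Cumulative: 46
Frame 4: OPEN (5+3=8). Cumulative: 54
Frame 5: SPARE (1+9=10). 10 + next roll (8) = 18. Cumulative: 72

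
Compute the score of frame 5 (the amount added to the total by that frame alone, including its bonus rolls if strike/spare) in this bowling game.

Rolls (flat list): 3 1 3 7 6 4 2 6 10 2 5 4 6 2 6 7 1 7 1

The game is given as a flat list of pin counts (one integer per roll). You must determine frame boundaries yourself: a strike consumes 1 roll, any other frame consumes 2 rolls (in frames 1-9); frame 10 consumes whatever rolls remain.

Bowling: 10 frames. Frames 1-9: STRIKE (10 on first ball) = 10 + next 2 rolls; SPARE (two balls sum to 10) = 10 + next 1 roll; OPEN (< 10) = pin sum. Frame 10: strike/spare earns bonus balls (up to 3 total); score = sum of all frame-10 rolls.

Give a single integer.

Frame 1: OPEN (3+1=4). Cumulative: 4
Frame 2: SPARE (3+7=10). 10 + next roll (6) = 16. Cumulative: 20
Frame 3: SPARE (6+4=10). 10 + next roll (2) = 12. Cumulative: 32
Frame 4: OPEN (2+6=8). Cumulative: 40
Frame 5: STRIKE. 10 + next two rolls (2+5) = 17. Cumulative: 57
Frame 6: OPEN (2+5=7). Cumulative: 64
Frame 7: SPARE (4+6=10). 10 + next roll (2) = 12. Cumulative: 76

Answer: 17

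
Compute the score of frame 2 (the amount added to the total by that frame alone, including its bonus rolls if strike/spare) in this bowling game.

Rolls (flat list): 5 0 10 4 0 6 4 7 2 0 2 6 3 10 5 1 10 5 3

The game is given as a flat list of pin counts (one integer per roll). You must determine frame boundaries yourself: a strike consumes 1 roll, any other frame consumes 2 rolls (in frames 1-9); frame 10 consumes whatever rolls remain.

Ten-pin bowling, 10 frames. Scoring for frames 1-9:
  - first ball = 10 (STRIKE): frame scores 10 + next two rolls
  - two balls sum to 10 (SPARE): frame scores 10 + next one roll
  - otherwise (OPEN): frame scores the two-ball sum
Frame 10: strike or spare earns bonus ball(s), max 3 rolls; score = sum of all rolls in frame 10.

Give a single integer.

Frame 1: OPEN (5+0=5). Cumulative: 5
Frame 2: STRIKE. 10 + next two rolls (4+0) = 14. Cumulative: 19
Frame 3: OPEN (4+0=4). Cumulative: 23
Frame 4: SPARE (6+4=10). 10 + next roll (7) = 17. Cumulative: 40

Answer: 14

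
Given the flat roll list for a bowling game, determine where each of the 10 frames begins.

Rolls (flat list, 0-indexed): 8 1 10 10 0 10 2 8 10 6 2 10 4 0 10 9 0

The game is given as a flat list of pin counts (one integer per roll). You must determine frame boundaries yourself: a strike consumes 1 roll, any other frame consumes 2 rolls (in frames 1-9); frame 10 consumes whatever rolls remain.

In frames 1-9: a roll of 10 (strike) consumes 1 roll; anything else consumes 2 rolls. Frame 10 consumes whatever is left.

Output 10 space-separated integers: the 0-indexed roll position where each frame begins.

Frame 1 starts at roll index 0: rolls=8,1 (sum=9), consumes 2 rolls
Frame 2 starts at roll index 2: roll=10 (strike), consumes 1 roll
Frame 3 starts at roll index 3: roll=10 (strike), consumes 1 roll
Frame 4 starts at roll index 4: rolls=0,10 (sum=10), consumes 2 rolls
Frame 5 starts at roll index 6: rolls=2,8 (sum=10), consumes 2 rolls
Frame 6 starts at roll index 8: roll=10 (strike), consumes 1 roll
Frame 7 starts at roll index 9: rolls=6,2 (sum=8), consumes 2 rolls
Frame 8 starts at roll index 11: roll=10 (strike), consumes 1 roll
Frame 9 starts at roll index 12: rolls=4,0 (sum=4), consumes 2 rolls
Frame 10 starts at roll index 14: 3 remaining rolls

Answer: 0 2 3 4 6 8 9 11 12 14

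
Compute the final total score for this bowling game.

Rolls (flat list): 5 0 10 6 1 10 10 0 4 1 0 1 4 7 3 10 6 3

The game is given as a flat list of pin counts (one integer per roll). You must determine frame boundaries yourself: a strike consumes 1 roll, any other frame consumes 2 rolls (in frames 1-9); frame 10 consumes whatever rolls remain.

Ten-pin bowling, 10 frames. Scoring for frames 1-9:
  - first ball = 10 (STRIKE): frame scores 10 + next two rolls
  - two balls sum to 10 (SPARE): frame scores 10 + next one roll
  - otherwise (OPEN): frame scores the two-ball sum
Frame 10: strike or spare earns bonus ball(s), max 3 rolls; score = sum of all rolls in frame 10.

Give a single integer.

Answer: 112

Derivation:
Frame 1: OPEN (5+0=5). Cumulative: 5
Frame 2: STRIKE. 10 + next two rolls (6+1) = 17. Cumulative: 22
Frame 3: OPEN (6+1=7). Cumulative: 29
Frame 4: STRIKE. 10 + next two rolls (10+0) = 20. Cumulative: 49
Frame 5: STRIKE. 10 + next two rolls (0+4) = 14. Cumulative: 63
Frame 6: OPEN (0+4=4). Cumulative: 67
Frame 7: OPEN (1+0=1). Cumulative: 68
Frame 8: OPEN (1+4=5). Cumulative: 73
Frame 9: SPARE (7+3=10). 10 + next roll (10) = 20. Cumulative: 93
Frame 10: STRIKE. Sum of all frame-10 rolls (10+6+3) = 19. Cumulative: 112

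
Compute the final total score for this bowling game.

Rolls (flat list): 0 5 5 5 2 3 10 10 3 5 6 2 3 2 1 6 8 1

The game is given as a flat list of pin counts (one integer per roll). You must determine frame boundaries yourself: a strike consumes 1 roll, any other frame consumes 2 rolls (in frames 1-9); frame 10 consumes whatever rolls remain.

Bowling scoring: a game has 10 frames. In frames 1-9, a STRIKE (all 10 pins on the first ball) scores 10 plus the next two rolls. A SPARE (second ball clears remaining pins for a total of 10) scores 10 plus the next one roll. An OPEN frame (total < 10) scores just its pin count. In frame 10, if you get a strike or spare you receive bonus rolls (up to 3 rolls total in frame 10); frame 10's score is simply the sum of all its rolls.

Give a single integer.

Frame 1: OPEN (0+5=5). Cumulative: 5
Frame 2: SPARE (5+5=10). 10 + next roll (2) = 12. Cumulative: 17
Frame 3: OPEN (2+3=5). Cumulative: 22
Frame 4: STRIKE. 10 + next two rolls (10+3) = 23. Cumulative: 45
Frame 5: STRIKE. 10 + next two rolls (3+5) = 18. Cumulative: 63
Frame 6: OPEN (3+5=8). Cumulative: 71
Frame 7: OPEN (6+2=8). Cumulative: 79
Frame 8: OPEN (3+2=5). Cumulative: 84
Frame 9: OPEN (1+6=7). Cumulative: 91
Frame 10: OPEN. Sum of all frame-10 rolls (8+1) = 9. Cumulative: 100

Answer: 100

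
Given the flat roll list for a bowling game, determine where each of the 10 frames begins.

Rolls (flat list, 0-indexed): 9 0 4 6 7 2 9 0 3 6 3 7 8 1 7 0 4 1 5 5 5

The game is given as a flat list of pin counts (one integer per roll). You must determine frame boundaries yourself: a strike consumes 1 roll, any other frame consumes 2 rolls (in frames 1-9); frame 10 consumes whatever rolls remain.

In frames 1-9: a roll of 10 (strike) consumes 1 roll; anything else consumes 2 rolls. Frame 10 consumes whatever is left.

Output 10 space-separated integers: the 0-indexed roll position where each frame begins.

Frame 1 starts at roll index 0: rolls=9,0 (sum=9), consumes 2 rolls
Frame 2 starts at roll index 2: rolls=4,6 (sum=10), consumes 2 rolls
Frame 3 starts at roll index 4: rolls=7,2 (sum=9), consumes 2 rolls
Frame 4 starts at roll index 6: rolls=9,0 (sum=9), consumes 2 rolls
Frame 5 starts at roll index 8: rolls=3,6 (sum=9), consumes 2 rolls
Frame 6 starts at roll index 10: rolls=3,7 (sum=10), consumes 2 rolls
Frame 7 starts at roll index 12: rolls=8,1 (sum=9), consumes 2 rolls
Frame 8 starts at roll index 14: rolls=7,0 (sum=7), consumes 2 rolls
Frame 9 starts at roll index 16: rolls=4,1 (sum=5), consumes 2 rolls
Frame 10 starts at roll index 18: 3 remaining rolls

Answer: 0 2 4 6 8 10 12 14 16 18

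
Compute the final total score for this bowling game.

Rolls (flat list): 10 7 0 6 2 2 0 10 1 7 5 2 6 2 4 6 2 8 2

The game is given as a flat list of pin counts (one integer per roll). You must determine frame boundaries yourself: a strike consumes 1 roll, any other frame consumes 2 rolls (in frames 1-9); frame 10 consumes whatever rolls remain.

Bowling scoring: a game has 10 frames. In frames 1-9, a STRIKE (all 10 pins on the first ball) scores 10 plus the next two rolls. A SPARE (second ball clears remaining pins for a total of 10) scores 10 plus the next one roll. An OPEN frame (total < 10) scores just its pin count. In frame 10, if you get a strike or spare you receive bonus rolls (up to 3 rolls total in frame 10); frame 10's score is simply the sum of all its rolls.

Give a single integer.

Answer: 99

Derivation:
Frame 1: STRIKE. 10 + next two rolls (7+0) = 17. Cumulative: 17
Frame 2: OPEN (7+0=7). Cumulative: 24
Frame 3: OPEN (6+2=8). Cumulative: 32
Frame 4: OPEN (2+0=2). Cumulative: 34
Frame 5: STRIKE. 10 + next two rolls (1+7) = 18. Cumulative: 52
Frame 6: OPEN (1+7=8). Cumulative: 60
Frame 7: OPEN (5+2=7). Cumulative: 67
Frame 8: OPEN (6+2=8). Cumulative: 75
Frame 9: SPARE (4+6=10). 10 + next roll (2) = 12. Cumulative: 87
Frame 10: SPARE. Sum of all frame-10 rolls (2+8+2) = 12. Cumulative: 99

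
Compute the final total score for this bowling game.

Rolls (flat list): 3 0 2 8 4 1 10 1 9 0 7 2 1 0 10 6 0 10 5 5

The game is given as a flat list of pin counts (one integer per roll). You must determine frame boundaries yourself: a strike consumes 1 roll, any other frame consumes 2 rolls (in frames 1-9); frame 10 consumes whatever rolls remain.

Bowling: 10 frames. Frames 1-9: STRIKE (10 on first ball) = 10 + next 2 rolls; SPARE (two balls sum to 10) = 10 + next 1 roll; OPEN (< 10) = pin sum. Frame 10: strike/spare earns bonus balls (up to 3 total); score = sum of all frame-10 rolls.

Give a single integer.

Frame 1: OPEN (3+0=3). Cumulative: 3
Frame 2: SPARE (2+8=10). 10 + next roll (4) = 14. Cumulative: 17
Frame 3: OPEN (4+1=5). Cumulative: 22
Frame 4: STRIKE. 10 + next two rolls (1+9) = 20. Cumulative: 42
Frame 5: SPARE (1+9=10). 10 + next roll (0) = 10. Cumulative: 52
Frame 6: OPEN (0+7=7). Cumulative: 59
Frame 7: OPEN (2+1=3). Cumulative: 62
Frame 8: SPARE (0+10=10). 10 + next roll (6) = 16. Cumulative: 78
Frame 9: OPEN (6+0=6). Cumulative: 84
Frame 10: STRIKE. Sum of all frame-10 rolls (10+5+5) = 20. Cumulative: 104

Answer: 104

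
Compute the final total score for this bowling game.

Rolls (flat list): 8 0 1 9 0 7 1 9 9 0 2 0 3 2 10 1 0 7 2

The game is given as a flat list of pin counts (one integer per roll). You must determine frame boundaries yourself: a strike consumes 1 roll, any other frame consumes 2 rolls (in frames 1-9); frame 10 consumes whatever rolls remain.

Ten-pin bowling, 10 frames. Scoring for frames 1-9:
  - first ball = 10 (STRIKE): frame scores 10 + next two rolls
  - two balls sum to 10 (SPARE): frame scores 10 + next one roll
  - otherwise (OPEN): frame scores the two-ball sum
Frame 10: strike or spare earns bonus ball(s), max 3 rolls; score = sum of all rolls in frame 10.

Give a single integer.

Answer: 81

Derivation:
Frame 1: OPEN (8+0=8). Cumulative: 8
Frame 2: SPARE (1+9=10). 10 + next roll (0) = 10. Cumulative: 18
Frame 3: OPEN (0+7=7). Cumulative: 25
Frame 4: SPARE (1+9=10). 10 + next roll (9) = 19. Cumulative: 44
Frame 5: OPEN (9+0=9). Cumulative: 53
Frame 6: OPEN (2+0=2). Cumulative: 55
Frame 7: OPEN (3+2=5). Cumulative: 60
Frame 8: STRIKE. 10 + next two rolls (1+0) = 11. Cumulative: 71
Frame 9: OPEN (1+0=1). Cumulative: 72
Frame 10: OPEN. Sum of all frame-10 rolls (7+2) = 9. Cumulative: 81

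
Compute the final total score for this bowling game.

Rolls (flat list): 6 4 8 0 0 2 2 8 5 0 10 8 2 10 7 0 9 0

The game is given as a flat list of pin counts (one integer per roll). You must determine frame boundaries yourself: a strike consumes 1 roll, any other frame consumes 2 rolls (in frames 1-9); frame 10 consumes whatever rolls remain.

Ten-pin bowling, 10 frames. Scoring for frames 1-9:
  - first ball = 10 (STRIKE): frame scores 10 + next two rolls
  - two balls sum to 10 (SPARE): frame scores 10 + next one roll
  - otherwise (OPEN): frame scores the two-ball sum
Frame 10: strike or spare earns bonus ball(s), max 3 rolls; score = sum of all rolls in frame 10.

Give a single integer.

Answer: 121

Derivation:
Frame 1: SPARE (6+4=10). 10 + next roll (8) = 18. Cumulative: 18
Frame 2: OPEN (8+0=8). Cumulative: 26
Frame 3: OPEN (0+2=2). Cumulative: 28
Frame 4: SPARE (2+8=10). 10 + next roll (5) = 15. Cumulative: 43
Frame 5: OPEN (5+0=5). Cumulative: 48
Frame 6: STRIKE. 10 + next two rolls (8+2) = 20. Cumulative: 68
Frame 7: SPARE (8+2=10). 10 + next roll (10) = 20. Cumulative: 88
Frame 8: STRIKE. 10 + next two rolls (7+0) = 17. Cumulative: 105
Frame 9: OPEN (7+0=7). Cumulative: 112
Frame 10: OPEN. Sum of all frame-10 rolls (9+0) = 9. Cumulative: 121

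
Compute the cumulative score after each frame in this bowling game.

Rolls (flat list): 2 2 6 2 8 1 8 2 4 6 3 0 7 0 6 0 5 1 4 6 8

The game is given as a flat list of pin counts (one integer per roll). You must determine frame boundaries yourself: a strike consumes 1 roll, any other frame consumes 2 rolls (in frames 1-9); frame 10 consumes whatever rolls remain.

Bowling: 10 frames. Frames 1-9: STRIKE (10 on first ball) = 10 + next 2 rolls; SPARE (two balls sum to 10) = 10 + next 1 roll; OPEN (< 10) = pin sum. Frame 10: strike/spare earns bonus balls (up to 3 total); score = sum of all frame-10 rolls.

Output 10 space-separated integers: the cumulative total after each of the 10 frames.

Answer: 4 12 21 35 48 51 58 64 70 88

Derivation:
Frame 1: OPEN (2+2=4). Cumulative: 4
Frame 2: OPEN (6+2=8). Cumulative: 12
Frame 3: OPEN (8+1=9). Cumulative: 21
Frame 4: SPARE (8+2=10). 10 + next roll (4) = 14. Cumulative: 35
Frame 5: SPARE (4+6=10). 10 + next roll (3) = 13. Cumulative: 48
Frame 6: OPEN (3+0=3). Cumulative: 51
Frame 7: OPEN (7+0=7). Cumulative: 58
Frame 8: OPEN (6+0=6). Cumulative: 64
Frame 9: OPEN (5+1=6). Cumulative: 70
Frame 10: SPARE. Sum of all frame-10 rolls (4+6+8) = 18. Cumulative: 88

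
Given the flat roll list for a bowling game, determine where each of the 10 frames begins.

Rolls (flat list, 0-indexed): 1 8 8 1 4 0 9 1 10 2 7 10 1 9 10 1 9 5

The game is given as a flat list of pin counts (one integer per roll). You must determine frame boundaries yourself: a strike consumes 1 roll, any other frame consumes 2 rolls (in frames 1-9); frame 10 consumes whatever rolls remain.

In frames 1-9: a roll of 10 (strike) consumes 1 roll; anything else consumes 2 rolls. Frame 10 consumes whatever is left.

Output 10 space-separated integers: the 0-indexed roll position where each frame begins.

Answer: 0 2 4 6 8 9 11 12 14 15

Derivation:
Frame 1 starts at roll index 0: rolls=1,8 (sum=9), consumes 2 rolls
Frame 2 starts at roll index 2: rolls=8,1 (sum=9), consumes 2 rolls
Frame 3 starts at roll index 4: rolls=4,0 (sum=4), consumes 2 rolls
Frame 4 starts at roll index 6: rolls=9,1 (sum=10), consumes 2 rolls
Frame 5 starts at roll index 8: roll=10 (strike), consumes 1 roll
Frame 6 starts at roll index 9: rolls=2,7 (sum=9), consumes 2 rolls
Frame 7 starts at roll index 11: roll=10 (strike), consumes 1 roll
Frame 8 starts at roll index 12: rolls=1,9 (sum=10), consumes 2 rolls
Frame 9 starts at roll index 14: roll=10 (strike), consumes 1 roll
Frame 10 starts at roll index 15: 3 remaining rolls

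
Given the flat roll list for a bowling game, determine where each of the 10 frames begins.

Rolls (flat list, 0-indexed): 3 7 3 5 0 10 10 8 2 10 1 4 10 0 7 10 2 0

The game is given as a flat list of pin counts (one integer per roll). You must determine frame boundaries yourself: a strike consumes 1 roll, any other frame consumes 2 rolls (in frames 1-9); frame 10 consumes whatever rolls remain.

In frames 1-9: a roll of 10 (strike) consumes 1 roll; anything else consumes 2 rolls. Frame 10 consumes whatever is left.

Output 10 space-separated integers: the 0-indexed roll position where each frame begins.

Frame 1 starts at roll index 0: rolls=3,7 (sum=10), consumes 2 rolls
Frame 2 starts at roll index 2: rolls=3,5 (sum=8), consumes 2 rolls
Frame 3 starts at roll index 4: rolls=0,10 (sum=10), consumes 2 rolls
Frame 4 starts at roll index 6: roll=10 (strike), consumes 1 roll
Frame 5 starts at roll index 7: rolls=8,2 (sum=10), consumes 2 rolls
Frame 6 starts at roll index 9: roll=10 (strike), consumes 1 roll
Frame 7 starts at roll index 10: rolls=1,4 (sum=5), consumes 2 rolls
Frame 8 starts at roll index 12: roll=10 (strike), consumes 1 roll
Frame 9 starts at roll index 13: rolls=0,7 (sum=7), consumes 2 rolls
Frame 10 starts at roll index 15: 3 remaining rolls

Answer: 0 2 4 6 7 9 10 12 13 15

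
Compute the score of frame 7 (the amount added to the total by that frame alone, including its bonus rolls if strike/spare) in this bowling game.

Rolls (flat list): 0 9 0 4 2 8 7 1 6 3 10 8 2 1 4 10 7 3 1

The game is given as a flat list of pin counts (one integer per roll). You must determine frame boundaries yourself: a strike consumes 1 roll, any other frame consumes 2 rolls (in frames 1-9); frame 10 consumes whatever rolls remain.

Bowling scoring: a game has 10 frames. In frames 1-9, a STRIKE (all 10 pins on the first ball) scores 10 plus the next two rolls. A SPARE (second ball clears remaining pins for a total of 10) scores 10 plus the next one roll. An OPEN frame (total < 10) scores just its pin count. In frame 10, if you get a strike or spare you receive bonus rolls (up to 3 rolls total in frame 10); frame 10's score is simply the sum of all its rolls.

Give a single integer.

Answer: 11

Derivation:
Frame 1: OPEN (0+9=9). Cumulative: 9
Frame 2: OPEN (0+4=4). Cumulative: 13
Frame 3: SPARE (2+8=10). 10 + next roll (7) = 17. Cumulative: 30
Frame 4: OPEN (7+1=8). Cumulative: 38
Frame 5: OPEN (6+3=9). Cumulative: 47
Frame 6: STRIKE. 10 + next two rolls (8+2) = 20. Cumulative: 67
Frame 7: SPARE (8+2=10). 10 + next roll (1) = 11. Cumulative: 78
Frame 8: OPEN (1+4=5). Cumulative: 83
Frame 9: STRIKE. 10 + next two rolls (7+3) = 20. Cumulative: 103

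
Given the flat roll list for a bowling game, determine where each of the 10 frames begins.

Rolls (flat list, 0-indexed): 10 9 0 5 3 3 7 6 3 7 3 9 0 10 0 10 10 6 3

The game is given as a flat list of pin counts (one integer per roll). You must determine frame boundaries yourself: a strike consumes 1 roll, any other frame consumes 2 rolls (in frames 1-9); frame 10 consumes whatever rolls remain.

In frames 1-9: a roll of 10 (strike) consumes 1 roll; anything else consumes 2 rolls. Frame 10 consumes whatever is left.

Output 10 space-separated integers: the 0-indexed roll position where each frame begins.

Frame 1 starts at roll index 0: roll=10 (strike), consumes 1 roll
Frame 2 starts at roll index 1: rolls=9,0 (sum=9), consumes 2 rolls
Frame 3 starts at roll index 3: rolls=5,3 (sum=8), consumes 2 rolls
Frame 4 starts at roll index 5: rolls=3,7 (sum=10), consumes 2 rolls
Frame 5 starts at roll index 7: rolls=6,3 (sum=9), consumes 2 rolls
Frame 6 starts at roll index 9: rolls=7,3 (sum=10), consumes 2 rolls
Frame 7 starts at roll index 11: rolls=9,0 (sum=9), consumes 2 rolls
Frame 8 starts at roll index 13: roll=10 (strike), consumes 1 roll
Frame 9 starts at roll index 14: rolls=0,10 (sum=10), consumes 2 rolls
Frame 10 starts at roll index 16: 3 remaining rolls

Answer: 0 1 3 5 7 9 11 13 14 16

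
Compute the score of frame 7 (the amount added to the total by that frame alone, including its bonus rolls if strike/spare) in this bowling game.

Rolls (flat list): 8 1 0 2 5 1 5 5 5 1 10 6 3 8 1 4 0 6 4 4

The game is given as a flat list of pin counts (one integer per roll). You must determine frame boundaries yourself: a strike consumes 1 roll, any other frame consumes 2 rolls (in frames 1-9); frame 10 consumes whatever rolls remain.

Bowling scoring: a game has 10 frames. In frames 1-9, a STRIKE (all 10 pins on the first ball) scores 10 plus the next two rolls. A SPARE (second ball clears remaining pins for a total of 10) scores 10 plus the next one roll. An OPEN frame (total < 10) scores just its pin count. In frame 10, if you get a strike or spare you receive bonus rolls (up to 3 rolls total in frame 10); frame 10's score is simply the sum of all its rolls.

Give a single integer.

Frame 1: OPEN (8+1=9). Cumulative: 9
Frame 2: OPEN (0+2=2). Cumulative: 11
Frame 3: OPEN (5+1=6). Cumulative: 17
Frame 4: SPARE (5+5=10). 10 + next roll (5) = 15. Cumulative: 32
Frame 5: OPEN (5+1=6). Cumulative: 38
Frame 6: STRIKE. 10 + next two rolls (6+3) = 19. Cumulative: 57
Frame 7: OPEN (6+3=9). Cumulative: 66
Frame 8: OPEN (8+1=9). Cumulative: 75
Frame 9: OPEN (4+0=4). Cumulative: 79

Answer: 9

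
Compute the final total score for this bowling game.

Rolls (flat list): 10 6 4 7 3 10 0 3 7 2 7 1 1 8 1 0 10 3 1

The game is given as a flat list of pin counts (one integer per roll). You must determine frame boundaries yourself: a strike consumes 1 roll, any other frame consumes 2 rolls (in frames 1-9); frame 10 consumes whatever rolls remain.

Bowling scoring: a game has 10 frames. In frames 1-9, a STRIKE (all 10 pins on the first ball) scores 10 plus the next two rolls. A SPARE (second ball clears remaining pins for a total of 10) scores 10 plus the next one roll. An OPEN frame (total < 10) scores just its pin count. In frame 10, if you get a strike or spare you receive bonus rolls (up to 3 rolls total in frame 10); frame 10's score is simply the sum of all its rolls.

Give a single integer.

Frame 1: STRIKE. 10 + next two rolls (6+4) = 20. Cumulative: 20
Frame 2: SPARE (6+4=10). 10 + next roll (7) = 17. Cumulative: 37
Frame 3: SPARE (7+3=10). 10 + next roll (10) = 20. Cumulative: 57
Frame 4: STRIKE. 10 + next two rolls (0+3) = 13. Cumulative: 70
Frame 5: OPEN (0+3=3). Cumulative: 73
Frame 6: OPEN (7+2=9). Cumulative: 82
Frame 7: OPEN (7+1=8). Cumulative: 90
Frame 8: OPEN (1+8=9). Cumulative: 99
Frame 9: OPEN (1+0=1). Cumulative: 100
Frame 10: STRIKE. Sum of all frame-10 rolls (10+3+1) = 14. Cumulative: 114

Answer: 114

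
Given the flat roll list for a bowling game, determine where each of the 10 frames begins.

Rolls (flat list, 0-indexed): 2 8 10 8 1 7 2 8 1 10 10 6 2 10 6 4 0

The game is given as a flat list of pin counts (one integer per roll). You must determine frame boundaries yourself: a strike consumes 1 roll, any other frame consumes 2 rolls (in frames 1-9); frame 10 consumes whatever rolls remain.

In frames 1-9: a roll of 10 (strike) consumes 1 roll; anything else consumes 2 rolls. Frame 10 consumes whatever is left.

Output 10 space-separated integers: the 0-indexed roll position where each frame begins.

Answer: 0 2 3 5 7 9 10 11 13 14

Derivation:
Frame 1 starts at roll index 0: rolls=2,8 (sum=10), consumes 2 rolls
Frame 2 starts at roll index 2: roll=10 (strike), consumes 1 roll
Frame 3 starts at roll index 3: rolls=8,1 (sum=9), consumes 2 rolls
Frame 4 starts at roll index 5: rolls=7,2 (sum=9), consumes 2 rolls
Frame 5 starts at roll index 7: rolls=8,1 (sum=9), consumes 2 rolls
Frame 6 starts at roll index 9: roll=10 (strike), consumes 1 roll
Frame 7 starts at roll index 10: roll=10 (strike), consumes 1 roll
Frame 8 starts at roll index 11: rolls=6,2 (sum=8), consumes 2 rolls
Frame 9 starts at roll index 13: roll=10 (strike), consumes 1 roll
Frame 10 starts at roll index 14: 3 remaining rolls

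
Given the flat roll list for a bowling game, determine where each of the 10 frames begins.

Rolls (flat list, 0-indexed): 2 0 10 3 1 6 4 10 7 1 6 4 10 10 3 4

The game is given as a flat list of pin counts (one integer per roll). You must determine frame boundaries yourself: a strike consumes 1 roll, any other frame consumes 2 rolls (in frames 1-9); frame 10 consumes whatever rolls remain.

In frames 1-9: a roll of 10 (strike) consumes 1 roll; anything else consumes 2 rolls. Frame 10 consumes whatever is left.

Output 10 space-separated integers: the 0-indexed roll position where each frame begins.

Answer: 0 2 3 5 7 8 10 12 13 14

Derivation:
Frame 1 starts at roll index 0: rolls=2,0 (sum=2), consumes 2 rolls
Frame 2 starts at roll index 2: roll=10 (strike), consumes 1 roll
Frame 3 starts at roll index 3: rolls=3,1 (sum=4), consumes 2 rolls
Frame 4 starts at roll index 5: rolls=6,4 (sum=10), consumes 2 rolls
Frame 5 starts at roll index 7: roll=10 (strike), consumes 1 roll
Frame 6 starts at roll index 8: rolls=7,1 (sum=8), consumes 2 rolls
Frame 7 starts at roll index 10: rolls=6,4 (sum=10), consumes 2 rolls
Frame 8 starts at roll index 12: roll=10 (strike), consumes 1 roll
Frame 9 starts at roll index 13: roll=10 (strike), consumes 1 roll
Frame 10 starts at roll index 14: 2 remaining rolls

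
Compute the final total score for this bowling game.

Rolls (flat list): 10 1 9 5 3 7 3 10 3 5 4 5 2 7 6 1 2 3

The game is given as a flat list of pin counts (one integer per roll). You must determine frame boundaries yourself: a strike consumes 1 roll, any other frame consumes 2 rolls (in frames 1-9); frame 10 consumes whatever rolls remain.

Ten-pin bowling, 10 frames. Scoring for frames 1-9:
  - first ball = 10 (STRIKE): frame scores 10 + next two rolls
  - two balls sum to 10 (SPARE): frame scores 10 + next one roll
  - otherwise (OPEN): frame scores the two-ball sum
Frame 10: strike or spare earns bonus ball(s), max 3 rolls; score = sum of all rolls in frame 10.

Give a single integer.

Frame 1: STRIKE. 10 + next two rolls (1+9) = 20. Cumulative: 20
Frame 2: SPARE (1+9=10). 10 + next roll (5) = 15. Cumulative: 35
Frame 3: OPEN (5+3=8). Cumulative: 43
Frame 4: SPARE (7+3=10). 10 + next roll (10) = 20. Cumulative: 63
Frame 5: STRIKE. 10 + next two rolls (3+5) = 18. Cumulative: 81
Frame 6: OPEN (3+5=8). Cumulative: 89
Frame 7: OPEN (4+5=9). Cumulative: 98
Frame 8: OPEN (2+7=9). Cumulative: 107
Frame 9: OPEN (6+1=7). Cumulative: 114
Frame 10: OPEN. Sum of all frame-10 rolls (2+3) = 5. Cumulative: 119

Answer: 119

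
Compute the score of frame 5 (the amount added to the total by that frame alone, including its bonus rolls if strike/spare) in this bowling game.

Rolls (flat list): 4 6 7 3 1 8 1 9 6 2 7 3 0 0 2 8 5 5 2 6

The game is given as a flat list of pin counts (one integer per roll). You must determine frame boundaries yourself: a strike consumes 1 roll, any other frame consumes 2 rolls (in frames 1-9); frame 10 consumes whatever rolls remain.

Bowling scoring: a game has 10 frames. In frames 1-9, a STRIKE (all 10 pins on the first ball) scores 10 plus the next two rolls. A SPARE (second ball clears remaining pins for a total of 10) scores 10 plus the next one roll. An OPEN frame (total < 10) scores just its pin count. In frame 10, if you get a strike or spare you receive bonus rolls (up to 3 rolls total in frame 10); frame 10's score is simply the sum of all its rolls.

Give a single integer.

Frame 1: SPARE (4+6=10). 10 + next roll (7) = 17. Cumulative: 17
Frame 2: SPARE (7+3=10). 10 + next roll (1) = 11. Cumulative: 28
Frame 3: OPEN (1+8=9). Cumulative: 37
Frame 4: SPARE (1+9=10). 10 + next roll (6) = 16. Cumulative: 53
Frame 5: OPEN (6+2=8). Cumulative: 61
Frame 6: SPARE (7+3=10). 10 + next roll (0) = 10. Cumulative: 71
Frame 7: OPEN (0+0=0). Cumulative: 71

Answer: 8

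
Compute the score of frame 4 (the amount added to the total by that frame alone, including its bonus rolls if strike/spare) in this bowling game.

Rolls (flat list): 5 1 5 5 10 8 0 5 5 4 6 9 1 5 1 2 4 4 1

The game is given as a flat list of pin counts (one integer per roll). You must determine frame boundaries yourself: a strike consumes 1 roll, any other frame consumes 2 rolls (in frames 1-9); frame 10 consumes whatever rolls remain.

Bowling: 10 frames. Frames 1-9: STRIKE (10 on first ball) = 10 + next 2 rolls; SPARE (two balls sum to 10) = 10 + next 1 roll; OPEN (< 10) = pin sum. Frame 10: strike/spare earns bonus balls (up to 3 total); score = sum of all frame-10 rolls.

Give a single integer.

Frame 1: OPEN (5+1=6). Cumulative: 6
Frame 2: SPARE (5+5=10). 10 + next roll (10) = 20. Cumulative: 26
Frame 3: STRIKE. 10 + next two rolls (8+0) = 18. Cumulative: 44
Frame 4: OPEN (8+0=8). Cumulative: 52
Frame 5: SPARE (5+5=10). 10 + next roll (4) = 14. Cumulative: 66
Frame 6: SPARE (4+6=10). 10 + next roll (9) = 19. Cumulative: 85

Answer: 8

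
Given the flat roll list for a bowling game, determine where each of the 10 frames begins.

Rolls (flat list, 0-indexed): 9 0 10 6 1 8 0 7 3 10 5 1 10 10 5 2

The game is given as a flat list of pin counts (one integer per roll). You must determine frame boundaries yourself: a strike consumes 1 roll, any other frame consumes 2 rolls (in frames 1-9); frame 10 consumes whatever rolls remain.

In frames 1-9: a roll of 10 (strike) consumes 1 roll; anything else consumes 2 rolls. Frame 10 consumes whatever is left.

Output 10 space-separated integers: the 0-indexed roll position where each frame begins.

Answer: 0 2 3 5 7 9 10 12 13 14

Derivation:
Frame 1 starts at roll index 0: rolls=9,0 (sum=9), consumes 2 rolls
Frame 2 starts at roll index 2: roll=10 (strike), consumes 1 roll
Frame 3 starts at roll index 3: rolls=6,1 (sum=7), consumes 2 rolls
Frame 4 starts at roll index 5: rolls=8,0 (sum=8), consumes 2 rolls
Frame 5 starts at roll index 7: rolls=7,3 (sum=10), consumes 2 rolls
Frame 6 starts at roll index 9: roll=10 (strike), consumes 1 roll
Frame 7 starts at roll index 10: rolls=5,1 (sum=6), consumes 2 rolls
Frame 8 starts at roll index 12: roll=10 (strike), consumes 1 roll
Frame 9 starts at roll index 13: roll=10 (strike), consumes 1 roll
Frame 10 starts at roll index 14: 2 remaining rolls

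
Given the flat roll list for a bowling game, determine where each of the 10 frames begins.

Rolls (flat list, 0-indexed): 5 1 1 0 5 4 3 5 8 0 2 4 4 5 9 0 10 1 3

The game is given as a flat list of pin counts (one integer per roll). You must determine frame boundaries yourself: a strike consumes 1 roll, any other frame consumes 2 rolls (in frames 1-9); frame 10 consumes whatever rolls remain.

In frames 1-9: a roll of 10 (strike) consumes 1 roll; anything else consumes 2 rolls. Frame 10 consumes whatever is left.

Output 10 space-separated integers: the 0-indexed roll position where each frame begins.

Frame 1 starts at roll index 0: rolls=5,1 (sum=6), consumes 2 rolls
Frame 2 starts at roll index 2: rolls=1,0 (sum=1), consumes 2 rolls
Frame 3 starts at roll index 4: rolls=5,4 (sum=9), consumes 2 rolls
Frame 4 starts at roll index 6: rolls=3,5 (sum=8), consumes 2 rolls
Frame 5 starts at roll index 8: rolls=8,0 (sum=8), consumes 2 rolls
Frame 6 starts at roll index 10: rolls=2,4 (sum=6), consumes 2 rolls
Frame 7 starts at roll index 12: rolls=4,5 (sum=9), consumes 2 rolls
Frame 8 starts at roll index 14: rolls=9,0 (sum=9), consumes 2 rolls
Frame 9 starts at roll index 16: roll=10 (strike), consumes 1 roll
Frame 10 starts at roll index 17: 2 remaining rolls

Answer: 0 2 4 6 8 10 12 14 16 17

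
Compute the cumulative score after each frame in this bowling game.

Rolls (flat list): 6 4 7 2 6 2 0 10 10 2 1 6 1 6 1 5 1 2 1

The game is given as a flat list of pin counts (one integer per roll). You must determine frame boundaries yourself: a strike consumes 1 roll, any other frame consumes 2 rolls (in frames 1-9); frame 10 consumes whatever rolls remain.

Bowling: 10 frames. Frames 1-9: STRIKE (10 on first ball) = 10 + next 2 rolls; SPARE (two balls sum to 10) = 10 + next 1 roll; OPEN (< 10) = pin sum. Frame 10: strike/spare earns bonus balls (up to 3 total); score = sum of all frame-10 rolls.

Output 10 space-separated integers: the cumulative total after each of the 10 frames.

Frame 1: SPARE (6+4=10). 10 + next roll (7) = 17. Cumulative: 17
Frame 2: OPEN (7+2=9). Cumulative: 26
Frame 3: OPEN (6+2=8). Cumulative: 34
Frame 4: SPARE (0+10=10). 10 + next roll (10) = 20. Cumulative: 54
Frame 5: STRIKE. 10 + next two rolls (2+1) = 13. Cumulative: 67
Frame 6: OPEN (2+1=3). Cumulative: 70
Frame 7: OPEN (6+1=7). Cumulative: 77
Frame 8: OPEN (6+1=7). Cumulative: 84
Frame 9: OPEN (5+1=6). Cumulative: 90
Frame 10: OPEN. Sum of all frame-10 rolls (2+1) = 3. Cumulative: 93

Answer: 17 26 34 54 67 70 77 84 90 93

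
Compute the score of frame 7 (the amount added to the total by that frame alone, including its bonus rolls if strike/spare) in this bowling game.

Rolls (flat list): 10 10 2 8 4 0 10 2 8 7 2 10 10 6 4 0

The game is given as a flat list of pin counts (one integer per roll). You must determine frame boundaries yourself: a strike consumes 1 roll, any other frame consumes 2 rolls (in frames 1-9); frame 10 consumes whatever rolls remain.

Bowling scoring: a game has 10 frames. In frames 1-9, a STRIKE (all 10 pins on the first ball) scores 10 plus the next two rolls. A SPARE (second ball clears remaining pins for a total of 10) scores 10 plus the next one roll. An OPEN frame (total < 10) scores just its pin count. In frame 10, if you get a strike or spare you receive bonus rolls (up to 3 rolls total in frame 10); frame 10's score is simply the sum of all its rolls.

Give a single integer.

Frame 1: STRIKE. 10 + next two rolls (10+2) = 22. Cumulative: 22
Frame 2: STRIKE. 10 + next two rolls (2+8) = 20. Cumulative: 42
Frame 3: SPARE (2+8=10). 10 + next roll (4) = 14. Cumulative: 56
Frame 4: OPEN (4+0=4). Cumulative: 60
Frame 5: STRIKE. 10 + next two rolls (2+8) = 20. Cumulative: 80
Frame 6: SPARE (2+8=10). 10 + next roll (7) = 17. Cumulative: 97
Frame 7: OPEN (7+2=9). Cumulative: 106
Frame 8: STRIKE. 10 + next two rolls (10+6) = 26. Cumulative: 132
Frame 9: STRIKE. 10 + next two rolls (6+4) = 20. Cumulative: 152

Answer: 9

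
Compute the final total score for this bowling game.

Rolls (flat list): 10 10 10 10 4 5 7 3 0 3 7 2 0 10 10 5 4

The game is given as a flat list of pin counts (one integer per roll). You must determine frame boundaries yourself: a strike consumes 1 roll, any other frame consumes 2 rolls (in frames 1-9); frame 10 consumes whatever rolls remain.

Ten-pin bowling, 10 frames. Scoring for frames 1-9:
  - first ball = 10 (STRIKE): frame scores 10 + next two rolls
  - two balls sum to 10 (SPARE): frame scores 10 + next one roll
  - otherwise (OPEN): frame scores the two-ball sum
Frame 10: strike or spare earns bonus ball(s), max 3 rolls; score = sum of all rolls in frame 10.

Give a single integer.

Answer: 173

Derivation:
Frame 1: STRIKE. 10 + next two rolls (10+10) = 30. Cumulative: 30
Frame 2: STRIKE. 10 + next two rolls (10+10) = 30. Cumulative: 60
Frame 3: STRIKE. 10 + next two rolls (10+4) = 24. Cumulative: 84
Frame 4: STRIKE. 10 + next two rolls (4+5) = 19. Cumulative: 103
Frame 5: OPEN (4+5=9). Cumulative: 112
Frame 6: SPARE (7+3=10). 10 + next roll (0) = 10. Cumulative: 122
Frame 7: OPEN (0+3=3). Cumulative: 125
Frame 8: OPEN (7+2=9). Cumulative: 134
Frame 9: SPARE (0+10=10). 10 + next roll (10) = 20. Cumulative: 154
Frame 10: STRIKE. Sum of all frame-10 rolls (10+5+4) = 19. Cumulative: 173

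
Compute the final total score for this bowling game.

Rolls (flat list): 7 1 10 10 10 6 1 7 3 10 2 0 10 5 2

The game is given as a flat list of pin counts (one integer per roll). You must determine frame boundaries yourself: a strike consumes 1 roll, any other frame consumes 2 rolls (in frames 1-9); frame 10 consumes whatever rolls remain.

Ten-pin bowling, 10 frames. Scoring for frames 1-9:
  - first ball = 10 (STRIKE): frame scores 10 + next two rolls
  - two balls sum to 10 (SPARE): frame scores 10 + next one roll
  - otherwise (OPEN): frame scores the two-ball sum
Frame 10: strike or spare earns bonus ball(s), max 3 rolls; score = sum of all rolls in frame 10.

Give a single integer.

Frame 1: OPEN (7+1=8). Cumulative: 8
Frame 2: STRIKE. 10 + next two rolls (10+10) = 30. Cumulative: 38
Frame 3: STRIKE. 10 + next two rolls (10+6) = 26. Cumulative: 64
Frame 4: STRIKE. 10 + next two rolls (6+1) = 17. Cumulative: 81
Frame 5: OPEN (6+1=7). Cumulative: 88
Frame 6: SPARE (7+3=10). 10 + next roll (10) = 20. Cumulative: 108
Frame 7: STRIKE. 10 + next two rolls (2+0) = 12. Cumulative: 120
Frame 8: OPEN (2+0=2). Cumulative: 122
Frame 9: STRIKE. 10 + next two rolls (5+2) = 17. Cumulative: 139
Frame 10: OPEN. Sum of all frame-10 rolls (5+2) = 7. Cumulative: 146

Answer: 146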